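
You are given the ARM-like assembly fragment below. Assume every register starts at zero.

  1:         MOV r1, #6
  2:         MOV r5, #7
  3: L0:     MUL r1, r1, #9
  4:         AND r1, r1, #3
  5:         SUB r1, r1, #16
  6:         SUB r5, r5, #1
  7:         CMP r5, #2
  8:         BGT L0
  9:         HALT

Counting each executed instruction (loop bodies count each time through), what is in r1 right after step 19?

-14

r1=6
r5=7
r1=6*9=54
r1=54&3=2
r1=2-16=-14
r5=7-1=6
CMP r5, #2  (cmp 6,2)
BGT L0: taken
r1=(-14)*9=-126
r1=(-126)&3=2
r1=2-16=-14
r5=6-1=5
CMP r5, #2  (cmp 5,2)
BGT L0: taken
r1=(-14)*9=-126
r1=(-126)&3=2
r1=2-16=-14
r5=5-1=4
CMP r5, #2  (cmp 4,2)
After step 19: r1 = -14.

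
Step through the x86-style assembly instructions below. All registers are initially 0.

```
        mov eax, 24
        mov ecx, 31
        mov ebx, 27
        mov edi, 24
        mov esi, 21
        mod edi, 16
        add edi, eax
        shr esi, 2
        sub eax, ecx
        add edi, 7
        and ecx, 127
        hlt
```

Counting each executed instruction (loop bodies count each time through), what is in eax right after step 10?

-7

mov eax, 24 → eax=24
mov ecx, 31 → ecx=31
mov ebx, 27 → ebx=27
mov edi, 24 → edi=24
mov esi, 21 → esi=21
mod edi, 16 → edi=24%16=8
add edi, eax → edi=8+24=32
shr esi, 2 → esi=21>>2=5
sub eax, ecx → eax=24-31=-7
add edi, 7 → edi=32+7=39
After step 10: eax = -7.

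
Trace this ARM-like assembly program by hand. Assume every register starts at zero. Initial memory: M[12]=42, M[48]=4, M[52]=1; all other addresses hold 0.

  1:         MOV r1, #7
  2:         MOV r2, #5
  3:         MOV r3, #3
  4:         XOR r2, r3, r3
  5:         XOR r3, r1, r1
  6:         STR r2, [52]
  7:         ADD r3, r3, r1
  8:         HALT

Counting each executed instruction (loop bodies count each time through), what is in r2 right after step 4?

r1=7
r2=5
r3=3
r2=3^3=0
After step 4: r2 = 0.

0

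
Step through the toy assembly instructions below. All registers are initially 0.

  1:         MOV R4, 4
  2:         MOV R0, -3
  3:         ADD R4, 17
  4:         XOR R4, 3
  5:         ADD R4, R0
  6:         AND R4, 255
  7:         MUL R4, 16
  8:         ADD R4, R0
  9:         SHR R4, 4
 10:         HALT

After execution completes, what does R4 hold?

after MOV R4, 4: R4=4
after MOV R0, -3: R0=-3
after ADD R4, 17: R4=4+17=21
after XOR R4, 3: R4=21^3=22
after ADD R4, R0: R4=22+(-3)=19
after AND R4, 255: R4=19&255=19
after MUL R4, 16: R4=19*16=304
after ADD R4, R0: R4=304+(-3)=301
after SHR R4, 4: R4=301>>4=18
halt.

18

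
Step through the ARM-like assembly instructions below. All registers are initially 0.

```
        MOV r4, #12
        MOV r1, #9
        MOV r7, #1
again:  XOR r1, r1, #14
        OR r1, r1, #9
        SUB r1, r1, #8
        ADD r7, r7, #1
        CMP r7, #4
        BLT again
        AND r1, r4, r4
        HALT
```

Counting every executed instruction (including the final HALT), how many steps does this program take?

after MOV r4, #12: r4=12
after MOV r1, #9: r1=9
after MOV r7, #1: r7=1
after XOR r1, r1, #14: r1=9^14=7
after OR r1, r1, #9: r1=7|9=15
after SUB r1, r1, #8: r1=15-8=7
after ADD r7, r7, #1: r7=1+1=2
CMP r7, #4  (cmp 2,4)
BLT again: taken
after XOR r1, r1, #14: r1=7^14=9
after OR r1, r1, #9: r1=9|9=9
after SUB r1, r1, #8: r1=9-8=1
after ADD r7, r7, #1: r7=2+1=3
CMP r7, #4  (cmp 3,4)
BLT again: taken
after XOR r1, r1, #14: r1=1^14=15
after OR r1, r1, #9: r1=15|9=15
after SUB r1, r1, #8: r1=15-8=7
after ADD r7, r7, #1: r7=3+1=4
CMP r7, #4  (cmp 4,4)
BLT again: not taken
after AND r1, r4, r4: r1=12&12=12
halt.
Total executed instructions: 23.

23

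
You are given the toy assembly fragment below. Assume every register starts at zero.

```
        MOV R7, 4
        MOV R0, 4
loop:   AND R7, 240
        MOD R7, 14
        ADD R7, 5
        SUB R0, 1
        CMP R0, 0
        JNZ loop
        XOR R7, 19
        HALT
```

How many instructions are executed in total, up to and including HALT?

28

MOV R7, 4 → R7=4
MOV R0, 4 → R0=4
AND R7, 240 → R7=4&240=0
MOD R7, 14 → R7=0%14=0
ADD R7, 5 → R7=0+5=5
SUB R0, 1 → R0=4-1=3
CMP R0, 0  (cmp 3,0)
JNZ loop: taken
AND R7, 240 → R7=5&240=0
MOD R7, 14 → R7=0%14=0
ADD R7, 5 → R7=0+5=5
SUB R0, 1 → R0=3-1=2
CMP R0, 0  (cmp 2,0)
JNZ loop: taken
AND R7, 240 → R7=5&240=0
MOD R7, 14 → R7=0%14=0
ADD R7, 5 → R7=0+5=5
SUB R0, 1 → R0=2-1=1
CMP R0, 0  (cmp 1,0)
JNZ loop: taken
AND R7, 240 → R7=5&240=0
MOD R7, 14 → R7=0%14=0
ADD R7, 5 → R7=0+5=5
SUB R0, 1 → R0=1-1=0
CMP R0, 0  (cmp 0,0)
JNZ loop: not taken
XOR R7, 19 → R7=5^19=22
halt.
Total executed instructions: 28.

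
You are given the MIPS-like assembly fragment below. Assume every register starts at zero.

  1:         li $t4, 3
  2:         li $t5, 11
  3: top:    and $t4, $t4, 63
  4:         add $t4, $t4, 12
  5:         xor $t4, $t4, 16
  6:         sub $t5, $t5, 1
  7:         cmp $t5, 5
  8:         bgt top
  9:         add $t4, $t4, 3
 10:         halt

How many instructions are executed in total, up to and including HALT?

40

after li $t4, 3: $t4=3
after li $t5, 11: $t5=11
after and $t4, $t4, 63: $t4=3&63=3
after add $t4, $t4, 12: $t4=3+12=15
after xor $t4, $t4, 16: $t4=15^16=31
after sub $t5, $t5, 1: $t5=11-1=10
cmp $t5, 5  (cmp 10,5)
bgt top: taken
after and $t4, $t4, 63: $t4=31&63=31
after add $t4, $t4, 12: $t4=31+12=43
after xor $t4, $t4, 16: $t4=43^16=59
after sub $t5, $t5, 1: $t5=10-1=9
cmp $t5, 5  (cmp 9,5)
bgt top: taken
after and $t4, $t4, 63: $t4=59&63=59
after add $t4, $t4, 12: $t4=59+12=71
after xor $t4, $t4, 16: $t4=71^16=87
after sub $t5, $t5, 1: $t5=9-1=8
cmp $t5, 5  (cmp 8,5)
bgt top: taken
after and $t4, $t4, 63: $t4=87&63=23
after add $t4, $t4, 12: $t4=23+12=35
after xor $t4, $t4, 16: $t4=35^16=51
after sub $t5, $t5, 1: $t5=8-1=7
cmp $t5, 5  (cmp 7,5)
bgt top: taken
after and $t4, $t4, 63: $t4=51&63=51
after add $t4, $t4, 12: $t4=51+12=63
after xor $t4, $t4, 16: $t4=63^16=47
after sub $t5, $t5, 1: $t5=7-1=6
cmp $t5, 5  (cmp 6,5)
bgt top: taken
after and $t4, $t4, 63: $t4=47&63=47
after add $t4, $t4, 12: $t4=47+12=59
after xor $t4, $t4, 16: $t4=59^16=43
after sub $t5, $t5, 1: $t5=6-1=5
cmp $t5, 5  (cmp 5,5)
bgt top: not taken
after add $t4, $t4, 3: $t4=43+3=46
halt.
Total executed instructions: 40.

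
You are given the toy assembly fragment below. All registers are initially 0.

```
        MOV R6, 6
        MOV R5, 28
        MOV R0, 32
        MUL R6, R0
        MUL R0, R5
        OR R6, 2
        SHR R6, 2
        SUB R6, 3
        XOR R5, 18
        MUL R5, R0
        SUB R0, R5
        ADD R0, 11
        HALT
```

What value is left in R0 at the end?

-11637

R6=6
R5=28
R0=32
R6=6*32=192
R0=32*28=896
R6=192|2=194
R6=194>>2=48
R6=48-3=45
R5=28^18=14
R5=14*896=12544
R0=896-12544=-11648
R0=(-11648)+11=-11637
halt.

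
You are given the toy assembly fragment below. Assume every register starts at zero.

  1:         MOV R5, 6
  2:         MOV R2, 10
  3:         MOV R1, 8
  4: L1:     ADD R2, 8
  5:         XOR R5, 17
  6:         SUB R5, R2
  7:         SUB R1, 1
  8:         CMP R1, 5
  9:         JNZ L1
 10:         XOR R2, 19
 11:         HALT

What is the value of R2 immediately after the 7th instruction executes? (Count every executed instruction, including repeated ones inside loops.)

18

MOV R5, 6 → R5=6
MOV R2, 10 → R2=10
MOV R1, 8 → R1=8
ADD R2, 8 → R2=10+8=18
XOR R5, 17 → R5=6^17=23
SUB R5, R2 → R5=23-18=5
SUB R1, 1 → R1=8-1=7
After step 7: R2 = 18.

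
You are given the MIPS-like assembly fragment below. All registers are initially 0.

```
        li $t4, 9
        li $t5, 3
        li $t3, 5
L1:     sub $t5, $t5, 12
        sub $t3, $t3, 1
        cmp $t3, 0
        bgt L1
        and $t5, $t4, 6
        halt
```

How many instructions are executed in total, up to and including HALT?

25

after li $t4, 9: $t4=9
after li $t5, 3: $t5=3
after li $t3, 5: $t3=5
after sub $t5, $t5, 12: $t5=3-12=-9
after sub $t3, $t3, 1: $t3=5-1=4
cmp $t3, 0  (cmp 4,0)
bgt L1: taken
after sub $t5, $t5, 12: $t5=(-9)-12=-21
after sub $t3, $t3, 1: $t3=4-1=3
cmp $t3, 0  (cmp 3,0)
bgt L1: taken
after sub $t5, $t5, 12: $t5=(-21)-12=-33
after sub $t3, $t3, 1: $t3=3-1=2
cmp $t3, 0  (cmp 2,0)
bgt L1: taken
after sub $t5, $t5, 12: $t5=(-33)-12=-45
after sub $t3, $t3, 1: $t3=2-1=1
cmp $t3, 0  (cmp 1,0)
bgt L1: taken
after sub $t5, $t5, 12: $t5=(-45)-12=-57
after sub $t3, $t3, 1: $t3=1-1=0
cmp $t3, 0  (cmp 0,0)
bgt L1: not taken
after and $t5, $t4, 6: $t5=9&6=0
halt.
Total executed instructions: 25.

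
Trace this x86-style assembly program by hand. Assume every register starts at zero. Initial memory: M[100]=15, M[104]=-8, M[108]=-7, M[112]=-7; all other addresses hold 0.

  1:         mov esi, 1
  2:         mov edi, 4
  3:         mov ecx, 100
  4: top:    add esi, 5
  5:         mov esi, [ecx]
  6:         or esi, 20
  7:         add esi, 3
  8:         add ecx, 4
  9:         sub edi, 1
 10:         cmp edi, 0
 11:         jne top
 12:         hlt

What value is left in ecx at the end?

116

after mov esi, 1: esi=1
after mov edi, 4: edi=4
after mov ecx, 100: ecx=100
after add esi, 5: esi=1+5=6
after mov esi, [ecx]: esi=M[100]=15
after or esi, 20: esi=15|20=31
after add esi, 3: esi=31+3=34
after add ecx, 4: ecx=100+4=104
after sub edi, 1: edi=4-1=3
cmp edi, 0  (cmp 3,0)
jne top: taken
after add esi, 5: esi=34+5=39
after mov esi, [ecx]: esi=M[104]=-8
after or esi, 20: esi=(-8)|20=-4
after add esi, 3: esi=(-4)+3=-1
after add ecx, 4: ecx=104+4=108
after sub edi, 1: edi=3-1=2
cmp edi, 0  (cmp 2,0)
jne top: taken
after add esi, 5: esi=(-1)+5=4
after mov esi, [ecx]: esi=M[108]=-7
after or esi, 20: esi=(-7)|20=-3
after add esi, 3: esi=(-3)+3=0
after add ecx, 4: ecx=108+4=112
after sub edi, 1: edi=2-1=1
cmp edi, 0  (cmp 1,0)
jne top: taken
after add esi, 5: esi=0+5=5
after mov esi, [ecx]: esi=M[112]=-7
after or esi, 20: esi=(-7)|20=-3
after add esi, 3: esi=(-3)+3=0
after add ecx, 4: ecx=112+4=116
after sub edi, 1: edi=1-1=0
cmp edi, 0  (cmp 0,0)
jne top: not taken
halt.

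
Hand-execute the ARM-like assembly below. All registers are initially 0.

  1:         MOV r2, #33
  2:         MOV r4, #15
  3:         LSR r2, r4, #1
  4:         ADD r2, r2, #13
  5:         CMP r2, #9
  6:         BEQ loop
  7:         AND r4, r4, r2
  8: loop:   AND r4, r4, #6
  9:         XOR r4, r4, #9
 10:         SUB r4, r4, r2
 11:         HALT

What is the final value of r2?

after MOV r2, #33: r2=33
after MOV r4, #15: r4=15
after LSR r2, r4, #1: r2=15>>1=7
after ADD r2, r2, #13: r2=7+13=20
CMP r2, #9  (cmp 20,9)
BEQ loop: not taken
after AND r4, r4, r2: r4=15&20=4
after AND r4, r4, #6: r4=4&6=4
after XOR r4, r4, #9: r4=4^9=13
after SUB r4, r4, r2: r4=13-20=-7
halt.

20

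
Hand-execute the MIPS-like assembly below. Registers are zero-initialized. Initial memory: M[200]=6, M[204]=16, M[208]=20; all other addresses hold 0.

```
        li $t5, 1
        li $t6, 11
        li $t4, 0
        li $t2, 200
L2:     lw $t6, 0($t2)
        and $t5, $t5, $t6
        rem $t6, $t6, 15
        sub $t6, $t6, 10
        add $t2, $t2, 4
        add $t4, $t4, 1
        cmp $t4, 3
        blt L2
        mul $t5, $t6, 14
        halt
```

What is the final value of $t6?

-5

$t5=1
$t6=11
$t4=0
$t2=200
$t6=M[200]=6
$t5=1&6=0
$t6=6%15=6
$t6=6-10=-4
$t2=200+4=204
$t4=0+1=1
cmp $t4, 3  (cmp 1,3)
blt L2: taken
$t6=M[204]=16
$t5=0&16=0
$t6=16%15=1
$t6=1-10=-9
$t2=204+4=208
$t4=1+1=2
cmp $t4, 3  (cmp 2,3)
blt L2: taken
$t6=M[208]=20
$t5=0&20=0
$t6=20%15=5
$t6=5-10=-5
$t2=208+4=212
$t4=2+1=3
cmp $t4, 3  (cmp 3,3)
blt L2: not taken
$t5=(-5)*14=-70
halt.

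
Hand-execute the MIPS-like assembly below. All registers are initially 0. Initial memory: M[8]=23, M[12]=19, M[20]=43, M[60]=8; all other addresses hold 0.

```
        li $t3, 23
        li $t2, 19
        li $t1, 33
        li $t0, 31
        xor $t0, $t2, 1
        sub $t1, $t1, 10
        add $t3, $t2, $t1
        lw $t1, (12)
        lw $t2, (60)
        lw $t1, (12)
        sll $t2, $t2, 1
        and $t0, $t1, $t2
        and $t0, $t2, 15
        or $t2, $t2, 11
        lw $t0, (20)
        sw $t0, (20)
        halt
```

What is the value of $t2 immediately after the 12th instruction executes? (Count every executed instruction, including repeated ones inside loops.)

li $t3, 23 → $t3=23
li $t2, 19 → $t2=19
li $t1, 33 → $t1=33
li $t0, 31 → $t0=31
xor $t0, $t2, 1 → $t0=19^1=18
sub $t1, $t1, 10 → $t1=33-10=23
add $t3, $t2, $t1 → $t3=19+23=42
lw $t1, (12) → $t1=M[12]=19
lw $t2, (60) → $t2=M[60]=8
lw $t1, (12) → $t1=M[12]=19
sll $t2, $t2, 1 → $t2=8<<1=16
and $t0, $t1, $t2 → $t0=19&16=16
After step 12: $t2 = 16.

16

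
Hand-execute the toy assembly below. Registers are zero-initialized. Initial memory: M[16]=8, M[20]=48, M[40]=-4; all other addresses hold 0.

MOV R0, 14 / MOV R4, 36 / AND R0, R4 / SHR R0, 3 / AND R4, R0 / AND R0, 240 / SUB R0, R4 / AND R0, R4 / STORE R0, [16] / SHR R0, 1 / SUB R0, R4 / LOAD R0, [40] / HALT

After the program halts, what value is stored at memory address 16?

after MOV R0, 14: R0=14
after MOV R4, 36: R4=36
after AND R0, R4: R0=14&36=4
after SHR R0, 3: R0=4>>3=0
after AND R4, R0: R4=36&0=0
after AND R0, 240: R0=0&240=0
after SUB R0, R4: R0=0-0=0
after AND R0, R4: R0=0&0=0
STORE R0, [16] → M[16]=0
after SHR R0, 1: R0=0>>1=0
after SUB R0, R4: R0=0-0=0
after LOAD R0, [40]: R0=M[40]=-4
halt.

0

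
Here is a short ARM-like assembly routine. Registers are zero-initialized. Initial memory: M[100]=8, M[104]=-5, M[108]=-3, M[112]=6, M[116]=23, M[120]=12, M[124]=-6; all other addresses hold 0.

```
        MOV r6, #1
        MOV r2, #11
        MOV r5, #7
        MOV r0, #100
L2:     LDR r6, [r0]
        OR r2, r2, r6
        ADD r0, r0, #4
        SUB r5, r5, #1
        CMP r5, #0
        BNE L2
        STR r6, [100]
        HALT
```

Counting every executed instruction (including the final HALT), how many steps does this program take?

MOV r6, #1 → r6=1
MOV r2, #11 → r2=11
MOV r5, #7 → r5=7
MOV r0, #100 → r0=100
LDR r6, [r0] → r6=M[100]=8
OR r2, r2, r6 → r2=11|8=11
ADD r0, r0, #4 → r0=100+4=104
SUB r5, r5, #1 → r5=7-1=6
CMP r5, #0  (cmp 6,0)
BNE L2: taken
LDR r6, [r0] → r6=M[104]=-5
OR r2, r2, r6 → r2=11|(-5)=-5
ADD r0, r0, #4 → r0=104+4=108
SUB r5, r5, #1 → r5=6-1=5
CMP r5, #0  (cmp 5,0)
BNE L2: taken
LDR r6, [r0] → r6=M[108]=-3
OR r2, r2, r6 → r2=(-5)|(-3)=-1
ADD r0, r0, #4 → r0=108+4=112
SUB r5, r5, #1 → r5=5-1=4
CMP r5, #0  (cmp 4,0)
BNE L2: taken
LDR r6, [r0] → r6=M[112]=6
OR r2, r2, r6 → r2=(-1)|6=-1
ADD r0, r0, #4 → r0=112+4=116
SUB r5, r5, #1 → r5=4-1=3
CMP r5, #0  (cmp 3,0)
BNE L2: taken
LDR r6, [r0] → r6=M[116]=23
OR r2, r2, r6 → r2=(-1)|23=-1
ADD r0, r0, #4 → r0=116+4=120
SUB r5, r5, #1 → r5=3-1=2
CMP r5, #0  (cmp 2,0)
BNE L2: taken
LDR r6, [r0] → r6=M[120]=12
OR r2, r2, r6 → r2=(-1)|12=-1
ADD r0, r0, #4 → r0=120+4=124
SUB r5, r5, #1 → r5=2-1=1
CMP r5, #0  (cmp 1,0)
BNE L2: taken
LDR r6, [r0] → r6=M[124]=-6
OR r2, r2, r6 → r2=(-1)|(-6)=-1
ADD r0, r0, #4 → r0=124+4=128
SUB r5, r5, #1 → r5=1-1=0
CMP r5, #0  (cmp 0,0)
BNE L2: not taken
STR r6, [100] → M[100]=-6
halt.
Total executed instructions: 48.

48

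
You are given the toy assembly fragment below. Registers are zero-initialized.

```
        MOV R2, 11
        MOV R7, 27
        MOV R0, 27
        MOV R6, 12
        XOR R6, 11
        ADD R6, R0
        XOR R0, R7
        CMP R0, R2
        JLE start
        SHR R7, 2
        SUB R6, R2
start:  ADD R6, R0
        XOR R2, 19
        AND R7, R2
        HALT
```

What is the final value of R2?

MOV R2, 11 → R2=11
MOV R7, 27 → R7=27
MOV R0, 27 → R0=27
MOV R6, 12 → R6=12
XOR R6, 11 → R6=12^11=7
ADD R6, R0 → R6=7+27=34
XOR R0, R7 → R0=27^27=0
CMP R0, R2  (cmp 0,11)
JLE start: taken
ADD R6, R0 → R6=34+0=34
XOR R2, 19 → R2=11^19=24
AND R7, R2 → R7=27&24=24
halt.

24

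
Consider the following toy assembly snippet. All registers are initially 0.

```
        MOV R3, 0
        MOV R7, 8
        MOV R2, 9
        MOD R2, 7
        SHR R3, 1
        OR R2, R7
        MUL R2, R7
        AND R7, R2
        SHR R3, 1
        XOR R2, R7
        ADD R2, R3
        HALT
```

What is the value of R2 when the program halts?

MOV R3, 0 → R3=0
MOV R7, 8 → R7=8
MOV R2, 9 → R2=9
MOD R2, 7 → R2=9%7=2
SHR R3, 1 → R3=0>>1=0
OR R2, R7 → R2=2|8=10
MUL R2, R7 → R2=10*8=80
AND R7, R2 → R7=8&80=0
SHR R3, 1 → R3=0>>1=0
XOR R2, R7 → R2=80^0=80
ADD R2, R3 → R2=80+0=80
halt.

80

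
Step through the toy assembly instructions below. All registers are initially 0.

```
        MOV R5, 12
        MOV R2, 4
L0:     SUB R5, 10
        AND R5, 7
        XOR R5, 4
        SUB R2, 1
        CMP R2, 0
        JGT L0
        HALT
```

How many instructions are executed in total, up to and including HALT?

after MOV R5, 12: R5=12
after MOV R2, 4: R2=4
after SUB R5, 10: R5=12-10=2
after AND R5, 7: R5=2&7=2
after XOR R5, 4: R5=2^4=6
after SUB R2, 1: R2=4-1=3
CMP R2, 0  (cmp 3,0)
JGT L0: taken
after SUB R5, 10: R5=6-10=-4
after AND R5, 7: R5=(-4)&7=4
after XOR R5, 4: R5=4^4=0
after SUB R2, 1: R2=3-1=2
CMP R2, 0  (cmp 2,0)
JGT L0: taken
after SUB R5, 10: R5=0-10=-10
after AND R5, 7: R5=(-10)&7=6
after XOR R5, 4: R5=6^4=2
after SUB R2, 1: R2=2-1=1
CMP R2, 0  (cmp 1,0)
JGT L0: taken
after SUB R5, 10: R5=2-10=-8
after AND R5, 7: R5=(-8)&7=0
after XOR R5, 4: R5=0^4=4
after SUB R2, 1: R2=1-1=0
CMP R2, 0  (cmp 0,0)
JGT L0: not taken
halt.
Total executed instructions: 27.

27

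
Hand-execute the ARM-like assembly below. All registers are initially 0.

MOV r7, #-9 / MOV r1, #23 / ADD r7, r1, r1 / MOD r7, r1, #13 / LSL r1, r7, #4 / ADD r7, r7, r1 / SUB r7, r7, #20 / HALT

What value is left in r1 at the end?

r7=-9
r1=23
r7=23+23=46
r7=23%13=10
r1=10<<4=160
r7=10+160=170
r7=170-20=150
halt.

160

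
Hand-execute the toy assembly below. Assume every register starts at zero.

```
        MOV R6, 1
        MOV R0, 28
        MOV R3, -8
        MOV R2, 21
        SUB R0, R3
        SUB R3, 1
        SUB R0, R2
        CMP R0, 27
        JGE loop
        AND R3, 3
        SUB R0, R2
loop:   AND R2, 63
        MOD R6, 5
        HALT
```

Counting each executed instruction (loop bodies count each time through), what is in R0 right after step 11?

after MOV R6, 1: R6=1
after MOV R0, 28: R0=28
after MOV R3, -8: R3=-8
after MOV R2, 21: R2=21
after SUB R0, R3: R0=28-(-8)=36
after SUB R3, 1: R3=(-8)-1=-9
after SUB R0, R2: R0=36-21=15
CMP R0, 27  (cmp 15,27)
JGE loop: not taken
after AND R3, 3: R3=(-9)&3=3
after SUB R0, R2: R0=15-21=-6
After step 11: R0 = -6.

-6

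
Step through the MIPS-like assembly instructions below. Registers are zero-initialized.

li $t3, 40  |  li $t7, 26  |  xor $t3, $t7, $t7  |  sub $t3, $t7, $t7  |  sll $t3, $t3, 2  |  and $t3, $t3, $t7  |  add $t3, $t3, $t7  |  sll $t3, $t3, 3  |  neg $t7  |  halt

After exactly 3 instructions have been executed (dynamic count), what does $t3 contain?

0

li $t3, 40 → $t3=40
li $t7, 26 → $t7=26
xor $t3, $t7, $t7 → $t3=26^26=0
After step 3: $t3 = 0.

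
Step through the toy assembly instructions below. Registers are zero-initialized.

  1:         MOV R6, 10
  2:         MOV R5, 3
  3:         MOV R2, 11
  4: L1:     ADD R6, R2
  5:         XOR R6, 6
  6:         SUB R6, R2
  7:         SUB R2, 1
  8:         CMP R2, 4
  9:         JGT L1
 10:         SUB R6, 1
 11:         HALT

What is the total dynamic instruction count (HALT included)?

MOV R6, 10 → R6=10
MOV R5, 3 → R5=3
MOV R2, 11 → R2=11
ADD R6, R2 → R6=10+11=21
XOR R6, 6 → R6=21^6=19
SUB R6, R2 → R6=19-11=8
SUB R2, 1 → R2=11-1=10
CMP R2, 4  (cmp 10,4)
JGT L1: taken
ADD R6, R2 → R6=8+10=18
XOR R6, 6 → R6=18^6=20
SUB R6, R2 → R6=20-10=10
SUB R2, 1 → R2=10-1=9
CMP R2, 4  (cmp 9,4)
JGT L1: taken
ADD R6, R2 → R6=10+9=19
XOR R6, 6 → R6=19^6=21
SUB R6, R2 → R6=21-9=12
SUB R2, 1 → R2=9-1=8
CMP R2, 4  (cmp 8,4)
JGT L1: taken
ADD R6, R2 → R6=12+8=20
XOR R6, 6 → R6=20^6=18
SUB R6, R2 → R6=18-8=10
SUB R2, 1 → R2=8-1=7
CMP R2, 4  (cmp 7,4)
JGT L1: taken
ADD R6, R2 → R6=10+7=17
XOR R6, 6 → R6=17^6=23
SUB R6, R2 → R6=23-7=16
SUB R2, 1 → R2=7-1=6
CMP R2, 4  (cmp 6,4)
JGT L1: taken
ADD R6, R2 → R6=16+6=22
XOR R6, 6 → R6=22^6=16
SUB R6, R2 → R6=16-6=10
SUB R2, 1 → R2=6-1=5
CMP R2, 4  (cmp 5,4)
JGT L1: taken
ADD R6, R2 → R6=10+5=15
XOR R6, 6 → R6=15^6=9
SUB R6, R2 → R6=9-5=4
SUB R2, 1 → R2=5-1=4
CMP R2, 4  (cmp 4,4)
JGT L1: not taken
SUB R6, 1 → R6=4-1=3
halt.
Total executed instructions: 47.

47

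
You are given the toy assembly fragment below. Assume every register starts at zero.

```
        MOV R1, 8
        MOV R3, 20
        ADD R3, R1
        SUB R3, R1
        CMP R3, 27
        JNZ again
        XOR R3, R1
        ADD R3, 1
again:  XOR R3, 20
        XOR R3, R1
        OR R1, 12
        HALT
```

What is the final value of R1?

R1=8
R3=20
R3=20+8=28
R3=28-8=20
CMP R3, 27  (cmp 20,27)
JNZ again: taken
R3=20^20=0
R3=0^8=8
R1=8|12=12
halt.

12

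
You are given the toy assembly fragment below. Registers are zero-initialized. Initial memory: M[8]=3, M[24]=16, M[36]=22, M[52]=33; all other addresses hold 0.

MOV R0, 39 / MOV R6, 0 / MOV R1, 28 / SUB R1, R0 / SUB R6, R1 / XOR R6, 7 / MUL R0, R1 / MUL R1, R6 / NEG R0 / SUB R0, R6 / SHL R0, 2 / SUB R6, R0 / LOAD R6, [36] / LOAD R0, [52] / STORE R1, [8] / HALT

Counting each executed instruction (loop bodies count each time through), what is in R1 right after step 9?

-132

R0=39
R6=0
R1=28
R1=28-39=-11
R6=0-(-11)=11
R6=11^7=12
R0=39*(-11)=-429
R1=(-11)*12=-132
R0=-(-429)=429
After step 9: R1 = -132.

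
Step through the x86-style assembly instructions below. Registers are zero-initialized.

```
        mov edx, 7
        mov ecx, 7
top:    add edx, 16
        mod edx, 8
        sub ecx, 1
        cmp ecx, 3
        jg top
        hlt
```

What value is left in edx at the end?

mov edx, 7 → edx=7
mov ecx, 7 → ecx=7
add edx, 16 → edx=7+16=23
mod edx, 8 → edx=23%8=7
sub ecx, 1 → ecx=7-1=6
cmp ecx, 3  (cmp 6,3)
jg top: taken
add edx, 16 → edx=7+16=23
mod edx, 8 → edx=23%8=7
sub ecx, 1 → ecx=6-1=5
cmp ecx, 3  (cmp 5,3)
jg top: taken
add edx, 16 → edx=7+16=23
mod edx, 8 → edx=23%8=7
sub ecx, 1 → ecx=5-1=4
cmp ecx, 3  (cmp 4,3)
jg top: taken
add edx, 16 → edx=7+16=23
mod edx, 8 → edx=23%8=7
sub ecx, 1 → ecx=4-1=3
cmp ecx, 3  (cmp 3,3)
jg top: not taken
halt.

7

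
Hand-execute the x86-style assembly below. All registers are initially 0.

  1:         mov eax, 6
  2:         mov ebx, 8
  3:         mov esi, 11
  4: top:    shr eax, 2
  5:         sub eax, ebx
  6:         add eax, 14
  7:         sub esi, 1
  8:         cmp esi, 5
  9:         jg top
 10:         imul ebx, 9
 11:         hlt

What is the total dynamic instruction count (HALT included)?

41

eax=6
ebx=8
esi=11
eax=6>>2=1
eax=1-8=-7
eax=(-7)+14=7
esi=11-1=10
cmp esi, 5  (cmp 10,5)
jg top: taken
eax=7>>2=1
eax=1-8=-7
eax=(-7)+14=7
esi=10-1=9
cmp esi, 5  (cmp 9,5)
jg top: taken
eax=7>>2=1
eax=1-8=-7
eax=(-7)+14=7
esi=9-1=8
cmp esi, 5  (cmp 8,5)
jg top: taken
eax=7>>2=1
eax=1-8=-7
eax=(-7)+14=7
esi=8-1=7
cmp esi, 5  (cmp 7,5)
jg top: taken
eax=7>>2=1
eax=1-8=-7
eax=(-7)+14=7
esi=7-1=6
cmp esi, 5  (cmp 6,5)
jg top: taken
eax=7>>2=1
eax=1-8=-7
eax=(-7)+14=7
esi=6-1=5
cmp esi, 5  (cmp 5,5)
jg top: not taken
ebx=8*9=72
halt.
Total executed instructions: 41.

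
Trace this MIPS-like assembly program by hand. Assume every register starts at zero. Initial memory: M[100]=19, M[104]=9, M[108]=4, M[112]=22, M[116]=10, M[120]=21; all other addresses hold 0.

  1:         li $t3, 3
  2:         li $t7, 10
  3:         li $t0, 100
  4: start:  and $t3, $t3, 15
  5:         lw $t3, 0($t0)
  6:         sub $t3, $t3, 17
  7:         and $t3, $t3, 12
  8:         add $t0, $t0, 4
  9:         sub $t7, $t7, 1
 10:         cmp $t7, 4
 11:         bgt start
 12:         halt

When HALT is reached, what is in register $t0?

124

$t3=3
$t7=10
$t0=100
$t3=3&15=3
$t3=M[100]=19
$t3=19-17=2
$t3=2&12=0
$t0=100+4=104
$t7=10-1=9
cmp $t7, 4  (cmp 9,4)
bgt start: taken
$t3=0&15=0
$t3=M[104]=9
$t3=9-17=-8
$t3=(-8)&12=8
$t0=104+4=108
$t7=9-1=8
cmp $t7, 4  (cmp 8,4)
bgt start: taken
$t3=8&15=8
$t3=M[108]=4
$t3=4-17=-13
$t3=(-13)&12=0
$t0=108+4=112
$t7=8-1=7
cmp $t7, 4  (cmp 7,4)
bgt start: taken
$t3=0&15=0
$t3=M[112]=22
$t3=22-17=5
$t3=5&12=4
$t0=112+4=116
$t7=7-1=6
cmp $t7, 4  (cmp 6,4)
bgt start: taken
$t3=4&15=4
$t3=M[116]=10
$t3=10-17=-7
$t3=(-7)&12=8
$t0=116+4=120
$t7=6-1=5
cmp $t7, 4  (cmp 5,4)
bgt start: taken
$t3=8&15=8
$t3=M[120]=21
$t3=21-17=4
$t3=4&12=4
$t0=120+4=124
$t7=5-1=4
cmp $t7, 4  (cmp 4,4)
bgt start: not taken
halt.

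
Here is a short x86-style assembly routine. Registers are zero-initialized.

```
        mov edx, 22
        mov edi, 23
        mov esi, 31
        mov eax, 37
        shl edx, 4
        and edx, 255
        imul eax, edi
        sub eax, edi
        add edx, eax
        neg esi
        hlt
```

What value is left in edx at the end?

after mov edx, 22: edx=22
after mov edi, 23: edi=23
after mov esi, 31: esi=31
after mov eax, 37: eax=37
after shl edx, 4: edx=22<<4=352
after and edx, 255: edx=352&255=96
after imul eax, edi: eax=37*23=851
after sub eax, edi: eax=851-23=828
after add edx, eax: edx=96+828=924
after neg esi: esi=-(31)=-31
halt.

924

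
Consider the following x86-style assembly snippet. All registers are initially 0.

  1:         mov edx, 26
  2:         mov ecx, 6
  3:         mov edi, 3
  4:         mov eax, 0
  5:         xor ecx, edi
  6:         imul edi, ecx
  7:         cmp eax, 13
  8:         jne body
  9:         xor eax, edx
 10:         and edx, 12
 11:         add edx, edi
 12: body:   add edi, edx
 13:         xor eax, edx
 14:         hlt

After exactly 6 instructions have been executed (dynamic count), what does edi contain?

15

after mov edx, 26: edx=26
after mov ecx, 6: ecx=6
after mov edi, 3: edi=3
after mov eax, 0: eax=0
after xor ecx, edi: ecx=6^3=5
after imul edi, ecx: edi=3*5=15
After step 6: edi = 15.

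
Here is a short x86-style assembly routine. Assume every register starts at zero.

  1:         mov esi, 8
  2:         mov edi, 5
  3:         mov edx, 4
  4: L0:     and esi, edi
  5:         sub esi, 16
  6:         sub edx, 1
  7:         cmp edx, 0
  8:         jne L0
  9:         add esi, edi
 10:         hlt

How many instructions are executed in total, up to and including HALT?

mov esi, 8 → esi=8
mov edi, 5 → edi=5
mov edx, 4 → edx=4
and esi, edi → esi=8&5=0
sub esi, 16 → esi=0-16=-16
sub edx, 1 → edx=4-1=3
cmp edx, 0  (cmp 3,0)
jne L0: taken
and esi, edi → esi=(-16)&5=0
sub esi, 16 → esi=0-16=-16
sub edx, 1 → edx=3-1=2
cmp edx, 0  (cmp 2,0)
jne L0: taken
and esi, edi → esi=(-16)&5=0
sub esi, 16 → esi=0-16=-16
sub edx, 1 → edx=2-1=1
cmp edx, 0  (cmp 1,0)
jne L0: taken
and esi, edi → esi=(-16)&5=0
sub esi, 16 → esi=0-16=-16
sub edx, 1 → edx=1-1=0
cmp edx, 0  (cmp 0,0)
jne L0: not taken
add esi, edi → esi=(-16)+5=-11
halt.
Total executed instructions: 25.

25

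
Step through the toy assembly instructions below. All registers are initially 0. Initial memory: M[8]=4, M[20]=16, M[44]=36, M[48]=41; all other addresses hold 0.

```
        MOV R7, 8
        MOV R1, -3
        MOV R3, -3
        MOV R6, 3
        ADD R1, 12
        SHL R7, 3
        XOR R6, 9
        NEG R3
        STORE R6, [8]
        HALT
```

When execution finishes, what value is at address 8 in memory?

R7=8
R1=-3
R3=-3
R6=3
R1=(-3)+12=9
R7=8<<3=64
R6=3^9=10
R3=-(-3)=3
STORE R6, [8] → M[8]=10
halt.

10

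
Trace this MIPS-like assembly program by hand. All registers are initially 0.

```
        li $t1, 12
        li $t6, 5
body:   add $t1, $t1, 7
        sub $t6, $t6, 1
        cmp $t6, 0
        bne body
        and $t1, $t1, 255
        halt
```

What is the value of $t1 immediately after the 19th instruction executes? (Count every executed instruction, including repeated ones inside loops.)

47

$t1=12
$t6=5
$t1=12+7=19
$t6=5-1=4
cmp $t6, 0  (cmp 4,0)
bne body: taken
$t1=19+7=26
$t6=4-1=3
cmp $t6, 0  (cmp 3,0)
bne body: taken
$t1=26+7=33
$t6=3-1=2
cmp $t6, 0  (cmp 2,0)
bne body: taken
$t1=33+7=40
$t6=2-1=1
cmp $t6, 0  (cmp 1,0)
bne body: taken
$t1=40+7=47
After step 19: $t1 = 47.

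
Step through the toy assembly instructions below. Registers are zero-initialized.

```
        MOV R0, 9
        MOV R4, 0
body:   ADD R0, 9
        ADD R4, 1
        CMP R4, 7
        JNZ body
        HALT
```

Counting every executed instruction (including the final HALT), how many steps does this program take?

after MOV R0, 9: R0=9
after MOV R4, 0: R4=0
after ADD R0, 9: R0=9+9=18
after ADD R4, 1: R4=0+1=1
CMP R4, 7  (cmp 1,7)
JNZ body: taken
after ADD R0, 9: R0=18+9=27
after ADD R4, 1: R4=1+1=2
CMP R4, 7  (cmp 2,7)
JNZ body: taken
after ADD R0, 9: R0=27+9=36
after ADD R4, 1: R4=2+1=3
CMP R4, 7  (cmp 3,7)
JNZ body: taken
after ADD R0, 9: R0=36+9=45
after ADD R4, 1: R4=3+1=4
CMP R4, 7  (cmp 4,7)
JNZ body: taken
after ADD R0, 9: R0=45+9=54
after ADD R4, 1: R4=4+1=5
CMP R4, 7  (cmp 5,7)
JNZ body: taken
after ADD R0, 9: R0=54+9=63
after ADD R4, 1: R4=5+1=6
CMP R4, 7  (cmp 6,7)
JNZ body: taken
after ADD R0, 9: R0=63+9=72
after ADD R4, 1: R4=6+1=7
CMP R4, 7  (cmp 7,7)
JNZ body: not taken
halt.
Total executed instructions: 31.

31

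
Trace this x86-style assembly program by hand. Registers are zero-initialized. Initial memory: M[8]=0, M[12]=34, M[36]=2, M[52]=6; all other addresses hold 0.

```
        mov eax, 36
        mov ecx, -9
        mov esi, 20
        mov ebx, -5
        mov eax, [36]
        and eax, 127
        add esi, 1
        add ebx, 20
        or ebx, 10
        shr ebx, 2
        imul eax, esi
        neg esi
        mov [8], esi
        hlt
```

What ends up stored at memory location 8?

eax=36
ecx=-9
esi=20
ebx=-5
eax=M[36]=2
eax=2&127=2
esi=20+1=21
ebx=(-5)+20=15
ebx=15|10=15
ebx=15>>2=3
eax=2*21=42
esi=-(21)=-21
mov [8], esi → M[8]=-21
halt.

-21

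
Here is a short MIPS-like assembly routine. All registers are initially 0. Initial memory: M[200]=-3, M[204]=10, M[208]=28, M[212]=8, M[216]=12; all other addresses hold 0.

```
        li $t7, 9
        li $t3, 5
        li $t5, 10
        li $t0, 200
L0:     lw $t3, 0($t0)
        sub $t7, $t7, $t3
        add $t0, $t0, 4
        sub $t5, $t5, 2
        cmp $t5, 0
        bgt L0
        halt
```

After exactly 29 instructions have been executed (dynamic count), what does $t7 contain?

after li $t7, 9: $t7=9
after li $t3, 5: $t3=5
after li $t5, 10: $t5=10
after li $t0, 200: $t0=200
after lw $t3, 0($t0): $t3=M[200]=-3
after sub $t7, $t7, $t3: $t7=9-(-3)=12
after add $t0, $t0, 4: $t0=200+4=204
after sub $t5, $t5, 2: $t5=10-2=8
cmp $t5, 0  (cmp 8,0)
bgt L0: taken
after lw $t3, 0($t0): $t3=M[204]=10
after sub $t7, $t7, $t3: $t7=12-10=2
after add $t0, $t0, 4: $t0=204+4=208
after sub $t5, $t5, 2: $t5=8-2=6
cmp $t5, 0  (cmp 6,0)
bgt L0: taken
after lw $t3, 0($t0): $t3=M[208]=28
after sub $t7, $t7, $t3: $t7=2-28=-26
after add $t0, $t0, 4: $t0=208+4=212
after sub $t5, $t5, 2: $t5=6-2=4
cmp $t5, 0  (cmp 4,0)
bgt L0: taken
after lw $t3, 0($t0): $t3=M[212]=8
after sub $t7, $t7, $t3: $t7=(-26)-8=-34
after add $t0, $t0, 4: $t0=212+4=216
after sub $t5, $t5, 2: $t5=4-2=2
cmp $t5, 0  (cmp 2,0)
bgt L0: taken
after lw $t3, 0($t0): $t3=M[216]=12
After step 29: $t7 = -34.

-34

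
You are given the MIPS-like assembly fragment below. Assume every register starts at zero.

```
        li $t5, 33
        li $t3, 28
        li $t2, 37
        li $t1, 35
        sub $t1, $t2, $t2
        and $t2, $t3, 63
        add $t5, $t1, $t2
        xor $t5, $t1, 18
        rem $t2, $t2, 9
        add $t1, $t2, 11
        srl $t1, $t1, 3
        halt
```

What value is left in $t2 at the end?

$t5=33
$t3=28
$t2=37
$t1=35
$t1=37-37=0
$t2=28&63=28
$t5=0+28=28
$t5=0^18=18
$t2=28%9=1
$t1=1+11=12
$t1=12>>3=1
halt.

1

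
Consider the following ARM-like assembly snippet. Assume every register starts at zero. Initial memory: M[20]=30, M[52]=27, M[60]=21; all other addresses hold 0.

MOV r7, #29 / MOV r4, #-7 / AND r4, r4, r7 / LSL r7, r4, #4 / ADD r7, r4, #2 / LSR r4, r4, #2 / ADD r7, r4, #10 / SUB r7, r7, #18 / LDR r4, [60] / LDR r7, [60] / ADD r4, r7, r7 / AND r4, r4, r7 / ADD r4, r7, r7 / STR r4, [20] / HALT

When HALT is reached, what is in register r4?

42

r7=29
r4=-7
r4=(-7)&29=25
r7=25<<4=400
r7=25+2=27
r4=25>>2=6
r7=6+10=16
r7=16-18=-2
r4=M[60]=21
r7=M[60]=21
r4=21+21=42
r4=42&21=0
r4=21+21=42
STR r4, [20] → M[20]=42
halt.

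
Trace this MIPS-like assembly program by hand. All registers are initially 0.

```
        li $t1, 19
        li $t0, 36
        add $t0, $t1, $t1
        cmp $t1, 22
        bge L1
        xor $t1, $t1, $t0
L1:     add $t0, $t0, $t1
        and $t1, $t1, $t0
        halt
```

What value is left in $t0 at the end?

91

$t1=19
$t0=36
$t0=19+19=38
cmp $t1, 22  (cmp 19,22)
bge L1: not taken
$t1=19^38=53
$t0=38+53=91
$t1=53&91=17
halt.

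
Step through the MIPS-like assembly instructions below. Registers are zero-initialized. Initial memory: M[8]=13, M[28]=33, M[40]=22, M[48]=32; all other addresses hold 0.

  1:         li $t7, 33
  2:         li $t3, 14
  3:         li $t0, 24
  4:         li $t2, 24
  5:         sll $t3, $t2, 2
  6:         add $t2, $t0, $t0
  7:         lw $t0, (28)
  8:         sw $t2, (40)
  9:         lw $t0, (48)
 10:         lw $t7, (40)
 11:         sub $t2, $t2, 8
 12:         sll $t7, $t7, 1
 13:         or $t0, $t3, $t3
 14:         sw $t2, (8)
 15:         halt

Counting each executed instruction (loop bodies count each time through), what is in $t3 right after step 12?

96

$t7=33
$t3=14
$t0=24
$t2=24
$t3=24<<2=96
$t2=24+24=48
$t0=M[28]=33
sw $t2, (40) → M[40]=48
$t0=M[48]=32
$t7=M[40]=48
$t2=48-8=40
$t7=48<<1=96
After step 12: $t3 = 96.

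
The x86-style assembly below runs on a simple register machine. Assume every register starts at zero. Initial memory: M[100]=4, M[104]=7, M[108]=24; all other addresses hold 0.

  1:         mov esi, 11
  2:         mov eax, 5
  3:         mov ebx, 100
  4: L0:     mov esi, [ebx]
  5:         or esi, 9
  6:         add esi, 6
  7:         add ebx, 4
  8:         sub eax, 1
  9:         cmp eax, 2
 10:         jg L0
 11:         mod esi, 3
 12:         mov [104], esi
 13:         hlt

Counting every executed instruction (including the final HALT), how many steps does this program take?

27

after mov esi, 11: esi=11
after mov eax, 5: eax=5
after mov ebx, 100: ebx=100
after mov esi, [ebx]: esi=M[100]=4
after or esi, 9: esi=4|9=13
after add esi, 6: esi=13+6=19
after add ebx, 4: ebx=100+4=104
after sub eax, 1: eax=5-1=4
cmp eax, 2  (cmp 4,2)
jg L0: taken
after mov esi, [ebx]: esi=M[104]=7
after or esi, 9: esi=7|9=15
after add esi, 6: esi=15+6=21
after add ebx, 4: ebx=104+4=108
after sub eax, 1: eax=4-1=3
cmp eax, 2  (cmp 3,2)
jg L0: taken
after mov esi, [ebx]: esi=M[108]=24
after or esi, 9: esi=24|9=25
after add esi, 6: esi=25+6=31
after add ebx, 4: ebx=108+4=112
after sub eax, 1: eax=3-1=2
cmp eax, 2  (cmp 2,2)
jg L0: not taken
after mod esi, 3: esi=31%3=1
mov [104], esi → M[104]=1
halt.
Total executed instructions: 27.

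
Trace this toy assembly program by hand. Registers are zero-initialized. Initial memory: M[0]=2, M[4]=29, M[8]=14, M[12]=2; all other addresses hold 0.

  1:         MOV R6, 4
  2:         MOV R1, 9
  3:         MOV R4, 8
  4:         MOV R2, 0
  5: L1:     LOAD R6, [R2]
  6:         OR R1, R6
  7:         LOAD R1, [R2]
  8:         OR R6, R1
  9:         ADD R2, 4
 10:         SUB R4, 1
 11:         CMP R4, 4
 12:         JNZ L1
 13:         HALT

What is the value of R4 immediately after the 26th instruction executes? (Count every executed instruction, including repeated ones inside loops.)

after MOV R6, 4: R6=4
after MOV R1, 9: R1=9
after MOV R4, 8: R4=8
after MOV R2, 0: R2=0
after LOAD R6, [R2]: R6=M[0]=2
after OR R1, R6: R1=9|2=11
after LOAD R1, [R2]: R1=M[0]=2
after OR R6, R1: R6=2|2=2
after ADD R2, 4: R2=0+4=4
after SUB R4, 1: R4=8-1=7
CMP R4, 4  (cmp 7,4)
JNZ L1: taken
after LOAD R6, [R2]: R6=M[4]=29
after OR R1, R6: R1=2|29=31
after LOAD R1, [R2]: R1=M[4]=29
after OR R6, R1: R6=29|29=29
after ADD R2, 4: R2=4+4=8
after SUB R4, 1: R4=7-1=6
CMP R4, 4  (cmp 6,4)
JNZ L1: taken
after LOAD R6, [R2]: R6=M[8]=14
after OR R1, R6: R1=29|14=31
after LOAD R1, [R2]: R1=M[8]=14
after OR R6, R1: R6=14|14=14
after ADD R2, 4: R2=8+4=12
after SUB R4, 1: R4=6-1=5
After step 26: R4 = 5.

5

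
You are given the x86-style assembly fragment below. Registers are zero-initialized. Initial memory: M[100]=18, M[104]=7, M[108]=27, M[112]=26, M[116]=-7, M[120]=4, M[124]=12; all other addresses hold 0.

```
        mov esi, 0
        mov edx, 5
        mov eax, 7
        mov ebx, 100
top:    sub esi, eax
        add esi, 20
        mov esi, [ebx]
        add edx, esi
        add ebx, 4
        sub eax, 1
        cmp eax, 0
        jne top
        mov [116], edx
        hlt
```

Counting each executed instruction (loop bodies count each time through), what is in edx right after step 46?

mov esi, 0 → esi=0
mov edx, 5 → edx=5
mov eax, 7 → eax=7
mov ebx, 100 → ebx=100
sub esi, eax → esi=0-7=-7
add esi, 20 → esi=(-7)+20=13
mov esi, [ebx] → esi=M[100]=18
add edx, esi → edx=5+18=23
add ebx, 4 → ebx=100+4=104
sub eax, 1 → eax=7-1=6
cmp eax, 0  (cmp 6,0)
jne top: taken
sub esi, eax → esi=18-6=12
add esi, 20 → esi=12+20=32
mov esi, [ebx] → esi=M[104]=7
add edx, esi → edx=23+7=30
add ebx, 4 → ebx=104+4=108
sub eax, 1 → eax=6-1=5
cmp eax, 0  (cmp 5,0)
jne top: taken
sub esi, eax → esi=7-5=2
add esi, 20 → esi=2+20=22
mov esi, [ebx] → esi=M[108]=27
add edx, esi → edx=30+27=57
add ebx, 4 → ebx=108+4=112
sub eax, 1 → eax=5-1=4
cmp eax, 0  (cmp 4,0)
jne top: taken
sub esi, eax → esi=27-4=23
add esi, 20 → esi=23+20=43
mov esi, [ebx] → esi=M[112]=26
add edx, esi → edx=57+26=83
add ebx, 4 → ebx=112+4=116
sub eax, 1 → eax=4-1=3
cmp eax, 0  (cmp 3,0)
jne top: taken
sub esi, eax → esi=26-3=23
add esi, 20 → esi=23+20=43
mov esi, [ebx] → esi=M[116]=-7
add edx, esi → edx=83+(-7)=76
add ebx, 4 → ebx=116+4=120
sub eax, 1 → eax=3-1=2
cmp eax, 0  (cmp 2,0)
jne top: taken
sub esi, eax → esi=(-7)-2=-9
add esi, 20 → esi=(-9)+20=11
After step 46: edx = 76.

76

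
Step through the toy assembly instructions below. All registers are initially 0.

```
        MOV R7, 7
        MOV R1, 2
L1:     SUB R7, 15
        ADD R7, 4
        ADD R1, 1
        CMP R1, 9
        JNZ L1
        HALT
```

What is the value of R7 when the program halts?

-70

MOV R7, 7 → R7=7
MOV R1, 2 → R1=2
SUB R7, 15 → R7=7-15=-8
ADD R7, 4 → R7=(-8)+4=-4
ADD R1, 1 → R1=2+1=3
CMP R1, 9  (cmp 3,9)
JNZ L1: taken
SUB R7, 15 → R7=(-4)-15=-19
ADD R7, 4 → R7=(-19)+4=-15
ADD R1, 1 → R1=3+1=4
CMP R1, 9  (cmp 4,9)
JNZ L1: taken
SUB R7, 15 → R7=(-15)-15=-30
ADD R7, 4 → R7=(-30)+4=-26
ADD R1, 1 → R1=4+1=5
CMP R1, 9  (cmp 5,9)
JNZ L1: taken
SUB R7, 15 → R7=(-26)-15=-41
ADD R7, 4 → R7=(-41)+4=-37
ADD R1, 1 → R1=5+1=6
CMP R1, 9  (cmp 6,9)
JNZ L1: taken
SUB R7, 15 → R7=(-37)-15=-52
ADD R7, 4 → R7=(-52)+4=-48
ADD R1, 1 → R1=6+1=7
CMP R1, 9  (cmp 7,9)
JNZ L1: taken
SUB R7, 15 → R7=(-48)-15=-63
ADD R7, 4 → R7=(-63)+4=-59
ADD R1, 1 → R1=7+1=8
CMP R1, 9  (cmp 8,9)
JNZ L1: taken
SUB R7, 15 → R7=(-59)-15=-74
ADD R7, 4 → R7=(-74)+4=-70
ADD R1, 1 → R1=8+1=9
CMP R1, 9  (cmp 9,9)
JNZ L1: not taken
halt.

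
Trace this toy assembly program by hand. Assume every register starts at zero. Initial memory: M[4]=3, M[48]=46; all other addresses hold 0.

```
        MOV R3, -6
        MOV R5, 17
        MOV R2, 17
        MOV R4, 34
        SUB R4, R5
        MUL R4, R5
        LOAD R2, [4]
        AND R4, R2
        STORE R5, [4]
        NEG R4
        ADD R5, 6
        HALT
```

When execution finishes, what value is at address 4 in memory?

R3=-6
R5=17
R2=17
R4=34
R4=34-17=17
R4=17*17=289
R2=M[4]=3
R4=289&3=1
STORE R5, [4] → M[4]=17
R4=-(1)=-1
R5=17+6=23
halt.

17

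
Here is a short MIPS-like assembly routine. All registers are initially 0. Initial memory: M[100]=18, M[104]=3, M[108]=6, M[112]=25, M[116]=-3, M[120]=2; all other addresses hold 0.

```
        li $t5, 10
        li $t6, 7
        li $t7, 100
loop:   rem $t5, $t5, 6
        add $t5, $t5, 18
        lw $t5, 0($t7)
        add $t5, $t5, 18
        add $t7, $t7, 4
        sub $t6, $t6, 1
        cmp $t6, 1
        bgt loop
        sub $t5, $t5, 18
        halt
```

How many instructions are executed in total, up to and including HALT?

53

after li $t5, 10: $t5=10
after li $t6, 7: $t6=7
after li $t7, 100: $t7=100
after rem $t5, $t5, 6: $t5=10%6=4
after add $t5, $t5, 18: $t5=4+18=22
after lw $t5, 0($t7): $t5=M[100]=18
after add $t5, $t5, 18: $t5=18+18=36
after add $t7, $t7, 4: $t7=100+4=104
after sub $t6, $t6, 1: $t6=7-1=6
cmp $t6, 1  (cmp 6,1)
bgt loop: taken
after rem $t5, $t5, 6: $t5=36%6=0
after add $t5, $t5, 18: $t5=0+18=18
after lw $t5, 0($t7): $t5=M[104]=3
after add $t5, $t5, 18: $t5=3+18=21
after add $t7, $t7, 4: $t7=104+4=108
after sub $t6, $t6, 1: $t6=6-1=5
cmp $t6, 1  (cmp 5,1)
bgt loop: taken
after rem $t5, $t5, 6: $t5=21%6=3
after add $t5, $t5, 18: $t5=3+18=21
after lw $t5, 0($t7): $t5=M[108]=6
after add $t5, $t5, 18: $t5=6+18=24
after add $t7, $t7, 4: $t7=108+4=112
after sub $t6, $t6, 1: $t6=5-1=4
cmp $t6, 1  (cmp 4,1)
bgt loop: taken
after rem $t5, $t5, 6: $t5=24%6=0
after add $t5, $t5, 18: $t5=0+18=18
after lw $t5, 0($t7): $t5=M[112]=25
after add $t5, $t5, 18: $t5=25+18=43
after add $t7, $t7, 4: $t7=112+4=116
after sub $t6, $t6, 1: $t6=4-1=3
cmp $t6, 1  (cmp 3,1)
bgt loop: taken
after rem $t5, $t5, 6: $t5=43%6=1
after add $t5, $t5, 18: $t5=1+18=19
after lw $t5, 0($t7): $t5=M[116]=-3
after add $t5, $t5, 18: $t5=(-3)+18=15
after add $t7, $t7, 4: $t7=116+4=120
after sub $t6, $t6, 1: $t6=3-1=2
cmp $t6, 1  (cmp 2,1)
bgt loop: taken
after rem $t5, $t5, 6: $t5=15%6=3
after add $t5, $t5, 18: $t5=3+18=21
after lw $t5, 0($t7): $t5=M[120]=2
after add $t5, $t5, 18: $t5=2+18=20
after add $t7, $t7, 4: $t7=120+4=124
after sub $t6, $t6, 1: $t6=2-1=1
cmp $t6, 1  (cmp 1,1)
bgt loop: not taken
after sub $t5, $t5, 18: $t5=20-18=2
halt.
Total executed instructions: 53.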